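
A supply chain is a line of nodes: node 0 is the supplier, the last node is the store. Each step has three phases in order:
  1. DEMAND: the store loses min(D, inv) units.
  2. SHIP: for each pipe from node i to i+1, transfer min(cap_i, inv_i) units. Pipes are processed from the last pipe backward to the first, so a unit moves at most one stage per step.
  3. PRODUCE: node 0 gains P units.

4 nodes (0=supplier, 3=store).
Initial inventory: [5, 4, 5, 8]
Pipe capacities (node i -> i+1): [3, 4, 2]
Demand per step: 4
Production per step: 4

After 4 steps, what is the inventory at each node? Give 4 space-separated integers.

Step 1: demand=4,sold=4 ship[2->3]=2 ship[1->2]=4 ship[0->1]=3 prod=4 -> inv=[6 3 7 6]
Step 2: demand=4,sold=4 ship[2->3]=2 ship[1->2]=3 ship[0->1]=3 prod=4 -> inv=[7 3 8 4]
Step 3: demand=4,sold=4 ship[2->3]=2 ship[1->2]=3 ship[0->1]=3 prod=4 -> inv=[8 3 9 2]
Step 4: demand=4,sold=2 ship[2->3]=2 ship[1->2]=3 ship[0->1]=3 prod=4 -> inv=[9 3 10 2]

9 3 10 2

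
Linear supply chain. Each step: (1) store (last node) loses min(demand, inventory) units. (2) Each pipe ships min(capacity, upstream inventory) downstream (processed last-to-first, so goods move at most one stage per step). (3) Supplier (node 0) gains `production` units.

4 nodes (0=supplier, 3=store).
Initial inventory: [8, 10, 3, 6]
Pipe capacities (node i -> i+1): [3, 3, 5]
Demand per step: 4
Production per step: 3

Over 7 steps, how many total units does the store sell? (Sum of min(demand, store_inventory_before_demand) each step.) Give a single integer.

Answer: 24

Derivation:
Step 1: sold=4 (running total=4) -> [8 10 3 5]
Step 2: sold=4 (running total=8) -> [8 10 3 4]
Step 3: sold=4 (running total=12) -> [8 10 3 3]
Step 4: sold=3 (running total=15) -> [8 10 3 3]
Step 5: sold=3 (running total=18) -> [8 10 3 3]
Step 6: sold=3 (running total=21) -> [8 10 3 3]
Step 7: sold=3 (running total=24) -> [8 10 3 3]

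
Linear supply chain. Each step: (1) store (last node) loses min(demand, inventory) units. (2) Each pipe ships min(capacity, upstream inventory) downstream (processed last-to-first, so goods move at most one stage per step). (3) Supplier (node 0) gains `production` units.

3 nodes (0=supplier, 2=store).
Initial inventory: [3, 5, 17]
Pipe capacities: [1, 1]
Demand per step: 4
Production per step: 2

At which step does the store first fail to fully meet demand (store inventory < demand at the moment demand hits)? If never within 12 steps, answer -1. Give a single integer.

Step 1: demand=4,sold=4 ship[1->2]=1 ship[0->1]=1 prod=2 -> [4 5 14]
Step 2: demand=4,sold=4 ship[1->2]=1 ship[0->1]=1 prod=2 -> [5 5 11]
Step 3: demand=4,sold=4 ship[1->2]=1 ship[0->1]=1 prod=2 -> [6 5 8]
Step 4: demand=4,sold=4 ship[1->2]=1 ship[0->1]=1 prod=2 -> [7 5 5]
Step 5: demand=4,sold=4 ship[1->2]=1 ship[0->1]=1 prod=2 -> [8 5 2]
Step 6: demand=4,sold=2 ship[1->2]=1 ship[0->1]=1 prod=2 -> [9 5 1]
Step 7: demand=4,sold=1 ship[1->2]=1 ship[0->1]=1 prod=2 -> [10 5 1]
Step 8: demand=4,sold=1 ship[1->2]=1 ship[0->1]=1 prod=2 -> [11 5 1]
Step 9: demand=4,sold=1 ship[1->2]=1 ship[0->1]=1 prod=2 -> [12 5 1]
Step 10: demand=4,sold=1 ship[1->2]=1 ship[0->1]=1 prod=2 -> [13 5 1]
Step 11: demand=4,sold=1 ship[1->2]=1 ship[0->1]=1 prod=2 -> [14 5 1]
Step 12: demand=4,sold=1 ship[1->2]=1 ship[0->1]=1 prod=2 -> [15 5 1]
First stockout at step 6

6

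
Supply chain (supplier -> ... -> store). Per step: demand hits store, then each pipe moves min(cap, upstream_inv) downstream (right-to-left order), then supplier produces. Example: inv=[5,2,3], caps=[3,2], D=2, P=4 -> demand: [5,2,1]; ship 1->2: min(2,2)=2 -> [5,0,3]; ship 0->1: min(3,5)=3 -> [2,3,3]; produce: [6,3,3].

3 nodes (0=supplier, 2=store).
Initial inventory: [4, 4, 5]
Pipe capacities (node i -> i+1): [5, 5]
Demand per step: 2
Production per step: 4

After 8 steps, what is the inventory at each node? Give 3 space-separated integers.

Step 1: demand=2,sold=2 ship[1->2]=4 ship[0->1]=4 prod=4 -> inv=[4 4 7]
Step 2: demand=2,sold=2 ship[1->2]=4 ship[0->1]=4 prod=4 -> inv=[4 4 9]
Step 3: demand=2,sold=2 ship[1->2]=4 ship[0->1]=4 prod=4 -> inv=[4 4 11]
Step 4: demand=2,sold=2 ship[1->2]=4 ship[0->1]=4 prod=4 -> inv=[4 4 13]
Step 5: demand=2,sold=2 ship[1->2]=4 ship[0->1]=4 prod=4 -> inv=[4 4 15]
Step 6: demand=2,sold=2 ship[1->2]=4 ship[0->1]=4 prod=4 -> inv=[4 4 17]
Step 7: demand=2,sold=2 ship[1->2]=4 ship[0->1]=4 prod=4 -> inv=[4 4 19]
Step 8: demand=2,sold=2 ship[1->2]=4 ship[0->1]=4 prod=4 -> inv=[4 4 21]

4 4 21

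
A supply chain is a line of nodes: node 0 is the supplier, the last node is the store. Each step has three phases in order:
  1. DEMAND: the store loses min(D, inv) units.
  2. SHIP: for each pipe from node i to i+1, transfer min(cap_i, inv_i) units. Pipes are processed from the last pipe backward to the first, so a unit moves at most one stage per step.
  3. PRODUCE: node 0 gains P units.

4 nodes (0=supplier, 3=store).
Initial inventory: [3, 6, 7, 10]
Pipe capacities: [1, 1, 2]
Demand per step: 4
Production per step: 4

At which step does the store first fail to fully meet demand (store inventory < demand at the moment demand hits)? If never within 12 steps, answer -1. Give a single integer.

Step 1: demand=4,sold=4 ship[2->3]=2 ship[1->2]=1 ship[0->1]=1 prod=4 -> [6 6 6 8]
Step 2: demand=4,sold=4 ship[2->3]=2 ship[1->2]=1 ship[0->1]=1 prod=4 -> [9 6 5 6]
Step 3: demand=4,sold=4 ship[2->3]=2 ship[1->2]=1 ship[0->1]=1 prod=4 -> [12 6 4 4]
Step 4: demand=4,sold=4 ship[2->3]=2 ship[1->2]=1 ship[0->1]=1 prod=4 -> [15 6 3 2]
Step 5: demand=4,sold=2 ship[2->3]=2 ship[1->2]=1 ship[0->1]=1 prod=4 -> [18 6 2 2]
Step 6: demand=4,sold=2 ship[2->3]=2 ship[1->2]=1 ship[0->1]=1 prod=4 -> [21 6 1 2]
Step 7: demand=4,sold=2 ship[2->3]=1 ship[1->2]=1 ship[0->1]=1 prod=4 -> [24 6 1 1]
Step 8: demand=4,sold=1 ship[2->3]=1 ship[1->2]=1 ship[0->1]=1 prod=4 -> [27 6 1 1]
Step 9: demand=4,sold=1 ship[2->3]=1 ship[1->2]=1 ship[0->1]=1 prod=4 -> [30 6 1 1]
Step 10: demand=4,sold=1 ship[2->3]=1 ship[1->2]=1 ship[0->1]=1 prod=4 -> [33 6 1 1]
Step 11: demand=4,sold=1 ship[2->3]=1 ship[1->2]=1 ship[0->1]=1 prod=4 -> [36 6 1 1]
Step 12: demand=4,sold=1 ship[2->3]=1 ship[1->2]=1 ship[0->1]=1 prod=4 -> [39 6 1 1]
First stockout at step 5

5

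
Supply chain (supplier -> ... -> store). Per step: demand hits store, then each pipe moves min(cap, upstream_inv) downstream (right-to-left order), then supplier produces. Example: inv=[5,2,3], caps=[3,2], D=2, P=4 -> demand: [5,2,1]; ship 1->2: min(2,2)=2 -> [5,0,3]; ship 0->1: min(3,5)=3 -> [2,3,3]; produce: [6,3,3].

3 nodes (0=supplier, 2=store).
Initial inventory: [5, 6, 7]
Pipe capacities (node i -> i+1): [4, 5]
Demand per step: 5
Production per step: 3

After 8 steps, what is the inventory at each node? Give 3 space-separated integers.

Step 1: demand=5,sold=5 ship[1->2]=5 ship[0->1]=4 prod=3 -> inv=[4 5 7]
Step 2: demand=5,sold=5 ship[1->2]=5 ship[0->1]=4 prod=3 -> inv=[3 4 7]
Step 3: demand=5,sold=5 ship[1->2]=4 ship[0->1]=3 prod=3 -> inv=[3 3 6]
Step 4: demand=5,sold=5 ship[1->2]=3 ship[0->1]=3 prod=3 -> inv=[3 3 4]
Step 5: demand=5,sold=4 ship[1->2]=3 ship[0->1]=3 prod=3 -> inv=[3 3 3]
Step 6: demand=5,sold=3 ship[1->2]=3 ship[0->1]=3 prod=3 -> inv=[3 3 3]
Step 7: demand=5,sold=3 ship[1->2]=3 ship[0->1]=3 prod=3 -> inv=[3 3 3]
Step 8: demand=5,sold=3 ship[1->2]=3 ship[0->1]=3 prod=3 -> inv=[3 3 3]

3 3 3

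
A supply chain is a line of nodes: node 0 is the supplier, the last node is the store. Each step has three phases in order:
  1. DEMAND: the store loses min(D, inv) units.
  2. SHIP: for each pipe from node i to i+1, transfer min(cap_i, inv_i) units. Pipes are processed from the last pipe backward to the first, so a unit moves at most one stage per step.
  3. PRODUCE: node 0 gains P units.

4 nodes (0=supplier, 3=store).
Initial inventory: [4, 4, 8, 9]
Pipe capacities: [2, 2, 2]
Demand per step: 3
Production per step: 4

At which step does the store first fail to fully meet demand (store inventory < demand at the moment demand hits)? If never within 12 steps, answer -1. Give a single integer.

Step 1: demand=3,sold=3 ship[2->3]=2 ship[1->2]=2 ship[0->1]=2 prod=4 -> [6 4 8 8]
Step 2: demand=3,sold=3 ship[2->3]=2 ship[1->2]=2 ship[0->1]=2 prod=4 -> [8 4 8 7]
Step 3: demand=3,sold=3 ship[2->3]=2 ship[1->2]=2 ship[0->1]=2 prod=4 -> [10 4 8 6]
Step 4: demand=3,sold=3 ship[2->3]=2 ship[1->2]=2 ship[0->1]=2 prod=4 -> [12 4 8 5]
Step 5: demand=3,sold=3 ship[2->3]=2 ship[1->2]=2 ship[0->1]=2 prod=4 -> [14 4 8 4]
Step 6: demand=3,sold=3 ship[2->3]=2 ship[1->2]=2 ship[0->1]=2 prod=4 -> [16 4 8 3]
Step 7: demand=3,sold=3 ship[2->3]=2 ship[1->2]=2 ship[0->1]=2 prod=4 -> [18 4 8 2]
Step 8: demand=3,sold=2 ship[2->3]=2 ship[1->2]=2 ship[0->1]=2 prod=4 -> [20 4 8 2]
Step 9: demand=3,sold=2 ship[2->3]=2 ship[1->2]=2 ship[0->1]=2 prod=4 -> [22 4 8 2]
Step 10: demand=3,sold=2 ship[2->3]=2 ship[1->2]=2 ship[0->1]=2 prod=4 -> [24 4 8 2]
Step 11: demand=3,sold=2 ship[2->3]=2 ship[1->2]=2 ship[0->1]=2 prod=4 -> [26 4 8 2]
Step 12: demand=3,sold=2 ship[2->3]=2 ship[1->2]=2 ship[0->1]=2 prod=4 -> [28 4 8 2]
First stockout at step 8

8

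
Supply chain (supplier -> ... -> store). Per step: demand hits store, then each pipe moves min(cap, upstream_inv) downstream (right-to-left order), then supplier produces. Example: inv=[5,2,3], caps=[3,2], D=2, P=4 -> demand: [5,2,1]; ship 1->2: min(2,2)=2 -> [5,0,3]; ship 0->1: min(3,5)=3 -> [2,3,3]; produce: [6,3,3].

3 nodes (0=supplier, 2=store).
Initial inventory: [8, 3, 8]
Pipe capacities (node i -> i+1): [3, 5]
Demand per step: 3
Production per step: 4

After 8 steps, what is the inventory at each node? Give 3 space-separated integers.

Step 1: demand=3,sold=3 ship[1->2]=3 ship[0->1]=3 prod=4 -> inv=[9 3 8]
Step 2: demand=3,sold=3 ship[1->2]=3 ship[0->1]=3 prod=4 -> inv=[10 3 8]
Step 3: demand=3,sold=3 ship[1->2]=3 ship[0->1]=3 prod=4 -> inv=[11 3 8]
Step 4: demand=3,sold=3 ship[1->2]=3 ship[0->1]=3 prod=4 -> inv=[12 3 8]
Step 5: demand=3,sold=3 ship[1->2]=3 ship[0->1]=3 prod=4 -> inv=[13 3 8]
Step 6: demand=3,sold=3 ship[1->2]=3 ship[0->1]=3 prod=4 -> inv=[14 3 8]
Step 7: demand=3,sold=3 ship[1->2]=3 ship[0->1]=3 prod=4 -> inv=[15 3 8]
Step 8: demand=3,sold=3 ship[1->2]=3 ship[0->1]=3 prod=4 -> inv=[16 3 8]

16 3 8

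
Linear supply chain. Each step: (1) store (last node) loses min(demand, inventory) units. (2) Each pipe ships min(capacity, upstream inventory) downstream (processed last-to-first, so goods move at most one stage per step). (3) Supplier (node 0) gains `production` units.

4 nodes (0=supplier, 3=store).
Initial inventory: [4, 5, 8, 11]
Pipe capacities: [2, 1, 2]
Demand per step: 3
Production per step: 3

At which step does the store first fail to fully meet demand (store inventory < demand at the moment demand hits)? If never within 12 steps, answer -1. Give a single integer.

Step 1: demand=3,sold=3 ship[2->3]=2 ship[1->2]=1 ship[0->1]=2 prod=3 -> [5 6 7 10]
Step 2: demand=3,sold=3 ship[2->3]=2 ship[1->2]=1 ship[0->1]=2 prod=3 -> [6 7 6 9]
Step 3: demand=3,sold=3 ship[2->3]=2 ship[1->2]=1 ship[0->1]=2 prod=3 -> [7 8 5 8]
Step 4: demand=3,sold=3 ship[2->3]=2 ship[1->2]=1 ship[0->1]=2 prod=3 -> [8 9 4 7]
Step 5: demand=3,sold=3 ship[2->3]=2 ship[1->2]=1 ship[0->1]=2 prod=3 -> [9 10 3 6]
Step 6: demand=3,sold=3 ship[2->3]=2 ship[1->2]=1 ship[0->1]=2 prod=3 -> [10 11 2 5]
Step 7: demand=3,sold=3 ship[2->3]=2 ship[1->2]=1 ship[0->1]=2 prod=3 -> [11 12 1 4]
Step 8: demand=3,sold=3 ship[2->3]=1 ship[1->2]=1 ship[0->1]=2 prod=3 -> [12 13 1 2]
Step 9: demand=3,sold=2 ship[2->3]=1 ship[1->2]=1 ship[0->1]=2 prod=3 -> [13 14 1 1]
Step 10: demand=3,sold=1 ship[2->3]=1 ship[1->2]=1 ship[0->1]=2 prod=3 -> [14 15 1 1]
Step 11: demand=3,sold=1 ship[2->3]=1 ship[1->2]=1 ship[0->1]=2 prod=3 -> [15 16 1 1]
Step 12: demand=3,sold=1 ship[2->3]=1 ship[1->2]=1 ship[0->1]=2 prod=3 -> [16 17 1 1]
First stockout at step 9

9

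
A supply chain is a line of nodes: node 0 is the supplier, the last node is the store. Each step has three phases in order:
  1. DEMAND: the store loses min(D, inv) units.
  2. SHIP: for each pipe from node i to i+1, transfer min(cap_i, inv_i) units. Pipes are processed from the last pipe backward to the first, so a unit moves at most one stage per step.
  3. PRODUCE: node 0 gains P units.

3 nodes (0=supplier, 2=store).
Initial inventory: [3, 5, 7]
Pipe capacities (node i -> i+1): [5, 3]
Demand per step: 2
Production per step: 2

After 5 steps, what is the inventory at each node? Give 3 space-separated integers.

Step 1: demand=2,sold=2 ship[1->2]=3 ship[0->1]=3 prod=2 -> inv=[2 5 8]
Step 2: demand=2,sold=2 ship[1->2]=3 ship[0->1]=2 prod=2 -> inv=[2 4 9]
Step 3: demand=2,sold=2 ship[1->2]=3 ship[0->1]=2 prod=2 -> inv=[2 3 10]
Step 4: demand=2,sold=2 ship[1->2]=3 ship[0->1]=2 prod=2 -> inv=[2 2 11]
Step 5: demand=2,sold=2 ship[1->2]=2 ship[0->1]=2 prod=2 -> inv=[2 2 11]

2 2 11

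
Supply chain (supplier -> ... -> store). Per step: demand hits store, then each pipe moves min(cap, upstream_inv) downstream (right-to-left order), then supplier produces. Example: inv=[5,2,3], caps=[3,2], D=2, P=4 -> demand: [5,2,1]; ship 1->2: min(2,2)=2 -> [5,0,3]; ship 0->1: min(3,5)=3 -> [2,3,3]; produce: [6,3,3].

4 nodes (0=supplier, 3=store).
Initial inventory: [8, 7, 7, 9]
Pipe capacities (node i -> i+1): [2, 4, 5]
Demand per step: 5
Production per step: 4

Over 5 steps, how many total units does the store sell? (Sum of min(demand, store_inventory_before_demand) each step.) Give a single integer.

Step 1: sold=5 (running total=5) -> [10 5 6 9]
Step 2: sold=5 (running total=10) -> [12 3 5 9]
Step 3: sold=5 (running total=15) -> [14 2 3 9]
Step 4: sold=5 (running total=20) -> [16 2 2 7]
Step 5: sold=5 (running total=25) -> [18 2 2 4]

Answer: 25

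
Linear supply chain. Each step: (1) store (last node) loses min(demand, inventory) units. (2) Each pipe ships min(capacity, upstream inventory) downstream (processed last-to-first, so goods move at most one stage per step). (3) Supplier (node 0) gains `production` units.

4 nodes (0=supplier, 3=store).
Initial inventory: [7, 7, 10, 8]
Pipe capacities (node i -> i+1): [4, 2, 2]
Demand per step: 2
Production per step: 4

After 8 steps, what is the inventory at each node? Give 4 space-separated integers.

Step 1: demand=2,sold=2 ship[2->3]=2 ship[1->2]=2 ship[0->1]=4 prod=4 -> inv=[7 9 10 8]
Step 2: demand=2,sold=2 ship[2->3]=2 ship[1->2]=2 ship[0->1]=4 prod=4 -> inv=[7 11 10 8]
Step 3: demand=2,sold=2 ship[2->3]=2 ship[1->2]=2 ship[0->1]=4 prod=4 -> inv=[7 13 10 8]
Step 4: demand=2,sold=2 ship[2->3]=2 ship[1->2]=2 ship[0->1]=4 prod=4 -> inv=[7 15 10 8]
Step 5: demand=2,sold=2 ship[2->3]=2 ship[1->2]=2 ship[0->1]=4 prod=4 -> inv=[7 17 10 8]
Step 6: demand=2,sold=2 ship[2->3]=2 ship[1->2]=2 ship[0->1]=4 prod=4 -> inv=[7 19 10 8]
Step 7: demand=2,sold=2 ship[2->3]=2 ship[1->2]=2 ship[0->1]=4 prod=4 -> inv=[7 21 10 8]
Step 8: demand=2,sold=2 ship[2->3]=2 ship[1->2]=2 ship[0->1]=4 prod=4 -> inv=[7 23 10 8]

7 23 10 8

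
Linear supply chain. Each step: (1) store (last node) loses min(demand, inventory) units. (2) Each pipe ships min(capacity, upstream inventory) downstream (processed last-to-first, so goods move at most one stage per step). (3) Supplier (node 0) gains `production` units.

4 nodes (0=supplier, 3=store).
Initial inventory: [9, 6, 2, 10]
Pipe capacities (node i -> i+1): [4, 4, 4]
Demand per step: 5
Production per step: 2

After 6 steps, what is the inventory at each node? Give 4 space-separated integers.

Step 1: demand=5,sold=5 ship[2->3]=2 ship[1->2]=4 ship[0->1]=4 prod=2 -> inv=[7 6 4 7]
Step 2: demand=5,sold=5 ship[2->3]=4 ship[1->2]=4 ship[0->1]=4 prod=2 -> inv=[5 6 4 6]
Step 3: demand=5,sold=5 ship[2->3]=4 ship[1->2]=4 ship[0->1]=4 prod=2 -> inv=[3 6 4 5]
Step 4: demand=5,sold=5 ship[2->3]=4 ship[1->2]=4 ship[0->1]=3 prod=2 -> inv=[2 5 4 4]
Step 5: demand=5,sold=4 ship[2->3]=4 ship[1->2]=4 ship[0->1]=2 prod=2 -> inv=[2 3 4 4]
Step 6: demand=5,sold=4 ship[2->3]=4 ship[1->2]=3 ship[0->1]=2 prod=2 -> inv=[2 2 3 4]

2 2 3 4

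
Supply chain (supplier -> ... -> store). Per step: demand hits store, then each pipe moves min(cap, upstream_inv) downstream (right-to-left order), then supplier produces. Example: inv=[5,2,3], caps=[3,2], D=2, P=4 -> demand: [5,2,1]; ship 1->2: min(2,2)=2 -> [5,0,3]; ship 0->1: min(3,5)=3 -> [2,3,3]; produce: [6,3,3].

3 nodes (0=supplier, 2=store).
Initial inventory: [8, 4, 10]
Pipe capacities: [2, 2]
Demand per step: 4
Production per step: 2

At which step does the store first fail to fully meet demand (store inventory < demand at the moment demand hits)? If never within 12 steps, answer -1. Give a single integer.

Step 1: demand=4,sold=4 ship[1->2]=2 ship[0->1]=2 prod=2 -> [8 4 8]
Step 2: demand=4,sold=4 ship[1->2]=2 ship[0->1]=2 prod=2 -> [8 4 6]
Step 3: demand=4,sold=4 ship[1->2]=2 ship[0->1]=2 prod=2 -> [8 4 4]
Step 4: demand=4,sold=4 ship[1->2]=2 ship[0->1]=2 prod=2 -> [8 4 2]
Step 5: demand=4,sold=2 ship[1->2]=2 ship[0->1]=2 prod=2 -> [8 4 2]
Step 6: demand=4,sold=2 ship[1->2]=2 ship[0->1]=2 prod=2 -> [8 4 2]
Step 7: demand=4,sold=2 ship[1->2]=2 ship[0->1]=2 prod=2 -> [8 4 2]
Step 8: demand=4,sold=2 ship[1->2]=2 ship[0->1]=2 prod=2 -> [8 4 2]
Step 9: demand=4,sold=2 ship[1->2]=2 ship[0->1]=2 prod=2 -> [8 4 2]
Step 10: demand=4,sold=2 ship[1->2]=2 ship[0->1]=2 prod=2 -> [8 4 2]
Step 11: demand=4,sold=2 ship[1->2]=2 ship[0->1]=2 prod=2 -> [8 4 2]
Step 12: demand=4,sold=2 ship[1->2]=2 ship[0->1]=2 prod=2 -> [8 4 2]
First stockout at step 5

5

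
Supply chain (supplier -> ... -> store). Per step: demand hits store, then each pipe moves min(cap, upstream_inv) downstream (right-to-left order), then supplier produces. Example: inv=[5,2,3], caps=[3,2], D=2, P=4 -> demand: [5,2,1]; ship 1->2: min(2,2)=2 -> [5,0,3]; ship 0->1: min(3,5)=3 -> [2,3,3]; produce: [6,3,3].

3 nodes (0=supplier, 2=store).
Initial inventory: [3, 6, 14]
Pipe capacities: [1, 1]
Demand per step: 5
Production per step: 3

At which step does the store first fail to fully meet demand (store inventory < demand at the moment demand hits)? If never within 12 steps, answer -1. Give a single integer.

Step 1: demand=5,sold=5 ship[1->2]=1 ship[0->1]=1 prod=3 -> [5 6 10]
Step 2: demand=5,sold=5 ship[1->2]=1 ship[0->1]=1 prod=3 -> [7 6 6]
Step 3: demand=5,sold=5 ship[1->2]=1 ship[0->1]=1 prod=3 -> [9 6 2]
Step 4: demand=5,sold=2 ship[1->2]=1 ship[0->1]=1 prod=3 -> [11 6 1]
Step 5: demand=5,sold=1 ship[1->2]=1 ship[0->1]=1 prod=3 -> [13 6 1]
Step 6: demand=5,sold=1 ship[1->2]=1 ship[0->1]=1 prod=3 -> [15 6 1]
Step 7: demand=5,sold=1 ship[1->2]=1 ship[0->1]=1 prod=3 -> [17 6 1]
Step 8: demand=5,sold=1 ship[1->2]=1 ship[0->1]=1 prod=3 -> [19 6 1]
Step 9: demand=5,sold=1 ship[1->2]=1 ship[0->1]=1 prod=3 -> [21 6 1]
Step 10: demand=5,sold=1 ship[1->2]=1 ship[0->1]=1 prod=3 -> [23 6 1]
Step 11: demand=5,sold=1 ship[1->2]=1 ship[0->1]=1 prod=3 -> [25 6 1]
Step 12: demand=5,sold=1 ship[1->2]=1 ship[0->1]=1 prod=3 -> [27 6 1]
First stockout at step 4

4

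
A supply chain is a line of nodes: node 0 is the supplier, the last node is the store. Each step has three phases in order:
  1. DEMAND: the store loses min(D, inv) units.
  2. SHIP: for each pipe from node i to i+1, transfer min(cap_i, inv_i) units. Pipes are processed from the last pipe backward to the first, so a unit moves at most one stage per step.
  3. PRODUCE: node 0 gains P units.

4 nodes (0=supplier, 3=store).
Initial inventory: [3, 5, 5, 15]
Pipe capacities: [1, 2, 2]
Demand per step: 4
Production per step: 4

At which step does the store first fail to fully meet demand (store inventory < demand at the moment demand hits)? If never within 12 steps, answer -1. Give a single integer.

Step 1: demand=4,sold=4 ship[2->3]=2 ship[1->2]=2 ship[0->1]=1 prod=4 -> [6 4 5 13]
Step 2: demand=4,sold=4 ship[2->3]=2 ship[1->2]=2 ship[0->1]=1 prod=4 -> [9 3 5 11]
Step 3: demand=4,sold=4 ship[2->3]=2 ship[1->2]=2 ship[0->1]=1 prod=4 -> [12 2 5 9]
Step 4: demand=4,sold=4 ship[2->3]=2 ship[1->2]=2 ship[0->1]=1 prod=4 -> [15 1 5 7]
Step 5: demand=4,sold=4 ship[2->3]=2 ship[1->2]=1 ship[0->1]=1 prod=4 -> [18 1 4 5]
Step 6: demand=4,sold=4 ship[2->3]=2 ship[1->2]=1 ship[0->1]=1 prod=4 -> [21 1 3 3]
Step 7: demand=4,sold=3 ship[2->3]=2 ship[1->2]=1 ship[0->1]=1 prod=4 -> [24 1 2 2]
Step 8: demand=4,sold=2 ship[2->3]=2 ship[1->2]=1 ship[0->1]=1 prod=4 -> [27 1 1 2]
Step 9: demand=4,sold=2 ship[2->3]=1 ship[1->2]=1 ship[0->1]=1 prod=4 -> [30 1 1 1]
Step 10: demand=4,sold=1 ship[2->3]=1 ship[1->2]=1 ship[0->1]=1 prod=4 -> [33 1 1 1]
Step 11: demand=4,sold=1 ship[2->3]=1 ship[1->2]=1 ship[0->1]=1 prod=4 -> [36 1 1 1]
Step 12: demand=4,sold=1 ship[2->3]=1 ship[1->2]=1 ship[0->1]=1 prod=4 -> [39 1 1 1]
First stockout at step 7

7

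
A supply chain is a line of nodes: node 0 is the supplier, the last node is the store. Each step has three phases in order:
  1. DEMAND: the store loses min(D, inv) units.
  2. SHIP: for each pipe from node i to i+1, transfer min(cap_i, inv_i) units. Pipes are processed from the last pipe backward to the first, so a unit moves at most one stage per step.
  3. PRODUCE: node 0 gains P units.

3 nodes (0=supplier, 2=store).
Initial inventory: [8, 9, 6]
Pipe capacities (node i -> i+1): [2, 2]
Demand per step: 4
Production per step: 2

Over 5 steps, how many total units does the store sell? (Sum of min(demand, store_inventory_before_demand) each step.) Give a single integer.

Step 1: sold=4 (running total=4) -> [8 9 4]
Step 2: sold=4 (running total=8) -> [8 9 2]
Step 3: sold=2 (running total=10) -> [8 9 2]
Step 4: sold=2 (running total=12) -> [8 9 2]
Step 5: sold=2 (running total=14) -> [8 9 2]

Answer: 14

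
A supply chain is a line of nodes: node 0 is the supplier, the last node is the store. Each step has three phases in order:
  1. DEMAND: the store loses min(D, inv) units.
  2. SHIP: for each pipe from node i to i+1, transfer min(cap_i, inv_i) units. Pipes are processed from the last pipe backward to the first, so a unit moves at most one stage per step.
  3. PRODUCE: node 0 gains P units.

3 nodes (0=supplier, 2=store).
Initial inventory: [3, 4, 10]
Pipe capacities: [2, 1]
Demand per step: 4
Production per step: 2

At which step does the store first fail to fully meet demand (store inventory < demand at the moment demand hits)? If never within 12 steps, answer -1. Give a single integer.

Step 1: demand=4,sold=4 ship[1->2]=1 ship[0->1]=2 prod=2 -> [3 5 7]
Step 2: demand=4,sold=4 ship[1->2]=1 ship[0->1]=2 prod=2 -> [3 6 4]
Step 3: demand=4,sold=4 ship[1->2]=1 ship[0->1]=2 prod=2 -> [3 7 1]
Step 4: demand=4,sold=1 ship[1->2]=1 ship[0->1]=2 prod=2 -> [3 8 1]
Step 5: demand=4,sold=1 ship[1->2]=1 ship[0->1]=2 prod=2 -> [3 9 1]
Step 6: demand=4,sold=1 ship[1->2]=1 ship[0->1]=2 prod=2 -> [3 10 1]
Step 7: demand=4,sold=1 ship[1->2]=1 ship[0->1]=2 prod=2 -> [3 11 1]
Step 8: demand=4,sold=1 ship[1->2]=1 ship[0->1]=2 prod=2 -> [3 12 1]
Step 9: demand=4,sold=1 ship[1->2]=1 ship[0->1]=2 prod=2 -> [3 13 1]
Step 10: demand=4,sold=1 ship[1->2]=1 ship[0->1]=2 prod=2 -> [3 14 1]
Step 11: demand=4,sold=1 ship[1->2]=1 ship[0->1]=2 prod=2 -> [3 15 1]
Step 12: demand=4,sold=1 ship[1->2]=1 ship[0->1]=2 prod=2 -> [3 16 1]
First stockout at step 4

4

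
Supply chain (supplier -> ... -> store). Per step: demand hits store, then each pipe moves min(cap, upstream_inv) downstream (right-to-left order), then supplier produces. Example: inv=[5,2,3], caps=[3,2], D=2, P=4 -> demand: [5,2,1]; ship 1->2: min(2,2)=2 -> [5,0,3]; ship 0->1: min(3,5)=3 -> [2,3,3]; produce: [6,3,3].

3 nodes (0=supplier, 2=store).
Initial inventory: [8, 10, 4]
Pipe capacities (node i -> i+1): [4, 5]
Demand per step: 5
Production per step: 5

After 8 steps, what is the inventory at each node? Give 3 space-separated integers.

Step 1: demand=5,sold=4 ship[1->2]=5 ship[0->1]=4 prod=5 -> inv=[9 9 5]
Step 2: demand=5,sold=5 ship[1->2]=5 ship[0->1]=4 prod=5 -> inv=[10 8 5]
Step 3: demand=5,sold=5 ship[1->2]=5 ship[0->1]=4 prod=5 -> inv=[11 7 5]
Step 4: demand=5,sold=5 ship[1->2]=5 ship[0->1]=4 prod=5 -> inv=[12 6 5]
Step 5: demand=5,sold=5 ship[1->2]=5 ship[0->1]=4 prod=5 -> inv=[13 5 5]
Step 6: demand=5,sold=5 ship[1->2]=5 ship[0->1]=4 prod=5 -> inv=[14 4 5]
Step 7: demand=5,sold=5 ship[1->2]=4 ship[0->1]=4 prod=5 -> inv=[15 4 4]
Step 8: demand=5,sold=4 ship[1->2]=4 ship[0->1]=4 prod=5 -> inv=[16 4 4]

16 4 4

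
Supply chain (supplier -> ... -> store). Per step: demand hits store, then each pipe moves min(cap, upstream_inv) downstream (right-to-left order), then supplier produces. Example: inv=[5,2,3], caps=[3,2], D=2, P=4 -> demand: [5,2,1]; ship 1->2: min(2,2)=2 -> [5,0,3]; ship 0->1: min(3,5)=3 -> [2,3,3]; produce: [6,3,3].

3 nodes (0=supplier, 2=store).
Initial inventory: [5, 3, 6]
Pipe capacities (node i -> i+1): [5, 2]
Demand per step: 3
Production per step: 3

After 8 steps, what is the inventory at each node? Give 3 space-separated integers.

Step 1: demand=3,sold=3 ship[1->2]=2 ship[0->1]=5 prod=3 -> inv=[3 6 5]
Step 2: demand=3,sold=3 ship[1->2]=2 ship[0->1]=3 prod=3 -> inv=[3 7 4]
Step 3: demand=3,sold=3 ship[1->2]=2 ship[0->1]=3 prod=3 -> inv=[3 8 3]
Step 4: demand=3,sold=3 ship[1->2]=2 ship[0->1]=3 prod=3 -> inv=[3 9 2]
Step 5: demand=3,sold=2 ship[1->2]=2 ship[0->1]=3 prod=3 -> inv=[3 10 2]
Step 6: demand=3,sold=2 ship[1->2]=2 ship[0->1]=3 prod=3 -> inv=[3 11 2]
Step 7: demand=3,sold=2 ship[1->2]=2 ship[0->1]=3 prod=3 -> inv=[3 12 2]
Step 8: demand=3,sold=2 ship[1->2]=2 ship[0->1]=3 prod=3 -> inv=[3 13 2]

3 13 2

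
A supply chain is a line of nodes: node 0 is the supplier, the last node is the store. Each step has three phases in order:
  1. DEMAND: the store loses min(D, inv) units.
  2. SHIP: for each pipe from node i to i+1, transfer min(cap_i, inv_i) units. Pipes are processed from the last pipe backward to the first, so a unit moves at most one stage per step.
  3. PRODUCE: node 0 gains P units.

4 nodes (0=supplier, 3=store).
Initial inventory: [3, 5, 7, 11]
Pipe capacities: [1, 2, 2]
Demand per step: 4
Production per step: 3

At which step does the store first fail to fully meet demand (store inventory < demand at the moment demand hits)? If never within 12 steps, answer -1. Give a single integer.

Step 1: demand=4,sold=4 ship[2->3]=2 ship[1->2]=2 ship[0->1]=1 prod=3 -> [5 4 7 9]
Step 2: demand=4,sold=4 ship[2->3]=2 ship[1->2]=2 ship[0->1]=1 prod=3 -> [7 3 7 7]
Step 3: demand=4,sold=4 ship[2->3]=2 ship[1->2]=2 ship[0->1]=1 prod=3 -> [9 2 7 5]
Step 4: demand=4,sold=4 ship[2->3]=2 ship[1->2]=2 ship[0->1]=1 prod=3 -> [11 1 7 3]
Step 5: demand=4,sold=3 ship[2->3]=2 ship[1->2]=1 ship[0->1]=1 prod=3 -> [13 1 6 2]
Step 6: demand=4,sold=2 ship[2->3]=2 ship[1->2]=1 ship[0->1]=1 prod=3 -> [15 1 5 2]
Step 7: demand=4,sold=2 ship[2->3]=2 ship[1->2]=1 ship[0->1]=1 prod=3 -> [17 1 4 2]
Step 8: demand=4,sold=2 ship[2->3]=2 ship[1->2]=1 ship[0->1]=1 prod=3 -> [19 1 3 2]
Step 9: demand=4,sold=2 ship[2->3]=2 ship[1->2]=1 ship[0->1]=1 prod=3 -> [21 1 2 2]
Step 10: demand=4,sold=2 ship[2->3]=2 ship[1->2]=1 ship[0->1]=1 prod=3 -> [23 1 1 2]
Step 11: demand=4,sold=2 ship[2->3]=1 ship[1->2]=1 ship[0->1]=1 prod=3 -> [25 1 1 1]
Step 12: demand=4,sold=1 ship[2->3]=1 ship[1->2]=1 ship[0->1]=1 prod=3 -> [27 1 1 1]
First stockout at step 5

5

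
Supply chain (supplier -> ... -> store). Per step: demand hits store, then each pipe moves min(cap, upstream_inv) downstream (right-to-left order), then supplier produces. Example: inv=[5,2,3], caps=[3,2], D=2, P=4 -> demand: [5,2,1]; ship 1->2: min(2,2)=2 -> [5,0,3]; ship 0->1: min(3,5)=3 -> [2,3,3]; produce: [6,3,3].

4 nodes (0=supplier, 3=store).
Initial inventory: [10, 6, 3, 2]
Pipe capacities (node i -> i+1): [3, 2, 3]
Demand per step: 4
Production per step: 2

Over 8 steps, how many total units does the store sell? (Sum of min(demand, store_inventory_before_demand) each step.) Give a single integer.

Step 1: sold=2 (running total=2) -> [9 7 2 3]
Step 2: sold=3 (running total=5) -> [8 8 2 2]
Step 3: sold=2 (running total=7) -> [7 9 2 2]
Step 4: sold=2 (running total=9) -> [6 10 2 2]
Step 5: sold=2 (running total=11) -> [5 11 2 2]
Step 6: sold=2 (running total=13) -> [4 12 2 2]
Step 7: sold=2 (running total=15) -> [3 13 2 2]
Step 8: sold=2 (running total=17) -> [2 14 2 2]

Answer: 17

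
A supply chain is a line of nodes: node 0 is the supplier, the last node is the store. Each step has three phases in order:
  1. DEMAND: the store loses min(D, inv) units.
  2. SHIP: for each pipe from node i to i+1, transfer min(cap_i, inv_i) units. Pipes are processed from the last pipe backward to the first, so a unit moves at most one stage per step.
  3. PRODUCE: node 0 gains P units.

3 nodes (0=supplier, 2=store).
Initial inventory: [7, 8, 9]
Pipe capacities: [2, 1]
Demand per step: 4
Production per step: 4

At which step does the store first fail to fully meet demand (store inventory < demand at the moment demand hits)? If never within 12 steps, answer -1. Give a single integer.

Step 1: demand=4,sold=4 ship[1->2]=1 ship[0->1]=2 prod=4 -> [9 9 6]
Step 2: demand=4,sold=4 ship[1->2]=1 ship[0->1]=2 prod=4 -> [11 10 3]
Step 3: demand=4,sold=3 ship[1->2]=1 ship[0->1]=2 prod=4 -> [13 11 1]
Step 4: demand=4,sold=1 ship[1->2]=1 ship[0->1]=2 prod=4 -> [15 12 1]
Step 5: demand=4,sold=1 ship[1->2]=1 ship[0->1]=2 prod=4 -> [17 13 1]
Step 6: demand=4,sold=1 ship[1->2]=1 ship[0->1]=2 prod=4 -> [19 14 1]
Step 7: demand=4,sold=1 ship[1->2]=1 ship[0->1]=2 prod=4 -> [21 15 1]
Step 8: demand=4,sold=1 ship[1->2]=1 ship[0->1]=2 prod=4 -> [23 16 1]
Step 9: demand=4,sold=1 ship[1->2]=1 ship[0->1]=2 prod=4 -> [25 17 1]
Step 10: demand=4,sold=1 ship[1->2]=1 ship[0->1]=2 prod=4 -> [27 18 1]
Step 11: demand=4,sold=1 ship[1->2]=1 ship[0->1]=2 prod=4 -> [29 19 1]
Step 12: demand=4,sold=1 ship[1->2]=1 ship[0->1]=2 prod=4 -> [31 20 1]
First stockout at step 3

3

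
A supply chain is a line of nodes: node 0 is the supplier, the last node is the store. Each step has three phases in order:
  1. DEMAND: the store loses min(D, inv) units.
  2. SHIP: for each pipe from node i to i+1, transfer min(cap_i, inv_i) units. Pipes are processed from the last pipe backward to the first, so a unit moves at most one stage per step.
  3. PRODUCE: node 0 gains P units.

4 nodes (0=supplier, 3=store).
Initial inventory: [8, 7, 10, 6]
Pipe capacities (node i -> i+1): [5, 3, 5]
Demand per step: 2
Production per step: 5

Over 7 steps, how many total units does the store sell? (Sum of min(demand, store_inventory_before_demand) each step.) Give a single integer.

Answer: 14

Derivation:
Step 1: sold=2 (running total=2) -> [8 9 8 9]
Step 2: sold=2 (running total=4) -> [8 11 6 12]
Step 3: sold=2 (running total=6) -> [8 13 4 15]
Step 4: sold=2 (running total=8) -> [8 15 3 17]
Step 5: sold=2 (running total=10) -> [8 17 3 18]
Step 6: sold=2 (running total=12) -> [8 19 3 19]
Step 7: sold=2 (running total=14) -> [8 21 3 20]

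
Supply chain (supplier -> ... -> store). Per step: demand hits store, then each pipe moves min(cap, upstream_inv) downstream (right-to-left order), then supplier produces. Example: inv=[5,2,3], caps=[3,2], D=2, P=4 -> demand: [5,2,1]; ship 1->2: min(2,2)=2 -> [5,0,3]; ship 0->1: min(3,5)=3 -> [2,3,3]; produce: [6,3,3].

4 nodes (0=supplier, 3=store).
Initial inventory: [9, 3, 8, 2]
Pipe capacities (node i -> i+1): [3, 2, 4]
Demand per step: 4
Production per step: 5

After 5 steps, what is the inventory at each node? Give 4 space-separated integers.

Step 1: demand=4,sold=2 ship[2->3]=4 ship[1->2]=2 ship[0->1]=3 prod=5 -> inv=[11 4 6 4]
Step 2: demand=4,sold=4 ship[2->3]=4 ship[1->2]=2 ship[0->1]=3 prod=5 -> inv=[13 5 4 4]
Step 3: demand=4,sold=4 ship[2->3]=4 ship[1->2]=2 ship[0->1]=3 prod=5 -> inv=[15 6 2 4]
Step 4: demand=4,sold=4 ship[2->3]=2 ship[1->2]=2 ship[0->1]=3 prod=5 -> inv=[17 7 2 2]
Step 5: demand=4,sold=2 ship[2->3]=2 ship[1->2]=2 ship[0->1]=3 prod=5 -> inv=[19 8 2 2]

19 8 2 2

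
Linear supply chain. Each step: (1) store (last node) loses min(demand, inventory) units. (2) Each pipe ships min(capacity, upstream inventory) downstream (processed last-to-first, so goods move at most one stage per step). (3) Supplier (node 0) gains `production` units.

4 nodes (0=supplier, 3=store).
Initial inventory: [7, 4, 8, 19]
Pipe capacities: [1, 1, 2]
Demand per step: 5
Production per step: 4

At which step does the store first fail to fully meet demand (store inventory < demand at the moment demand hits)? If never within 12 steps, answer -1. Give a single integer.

Step 1: demand=5,sold=5 ship[2->3]=2 ship[1->2]=1 ship[0->1]=1 prod=4 -> [10 4 7 16]
Step 2: demand=5,sold=5 ship[2->3]=2 ship[1->2]=1 ship[0->1]=1 prod=4 -> [13 4 6 13]
Step 3: demand=5,sold=5 ship[2->3]=2 ship[1->2]=1 ship[0->1]=1 prod=4 -> [16 4 5 10]
Step 4: demand=5,sold=5 ship[2->3]=2 ship[1->2]=1 ship[0->1]=1 prod=4 -> [19 4 4 7]
Step 5: demand=5,sold=5 ship[2->3]=2 ship[1->2]=1 ship[0->1]=1 prod=4 -> [22 4 3 4]
Step 6: demand=5,sold=4 ship[2->3]=2 ship[1->2]=1 ship[0->1]=1 prod=4 -> [25 4 2 2]
Step 7: demand=5,sold=2 ship[2->3]=2 ship[1->2]=1 ship[0->1]=1 prod=4 -> [28 4 1 2]
Step 8: demand=5,sold=2 ship[2->3]=1 ship[1->2]=1 ship[0->1]=1 prod=4 -> [31 4 1 1]
Step 9: demand=5,sold=1 ship[2->3]=1 ship[1->2]=1 ship[0->1]=1 prod=4 -> [34 4 1 1]
Step 10: demand=5,sold=1 ship[2->3]=1 ship[1->2]=1 ship[0->1]=1 prod=4 -> [37 4 1 1]
Step 11: demand=5,sold=1 ship[2->3]=1 ship[1->2]=1 ship[0->1]=1 prod=4 -> [40 4 1 1]
Step 12: demand=5,sold=1 ship[2->3]=1 ship[1->2]=1 ship[0->1]=1 prod=4 -> [43 4 1 1]
First stockout at step 6

6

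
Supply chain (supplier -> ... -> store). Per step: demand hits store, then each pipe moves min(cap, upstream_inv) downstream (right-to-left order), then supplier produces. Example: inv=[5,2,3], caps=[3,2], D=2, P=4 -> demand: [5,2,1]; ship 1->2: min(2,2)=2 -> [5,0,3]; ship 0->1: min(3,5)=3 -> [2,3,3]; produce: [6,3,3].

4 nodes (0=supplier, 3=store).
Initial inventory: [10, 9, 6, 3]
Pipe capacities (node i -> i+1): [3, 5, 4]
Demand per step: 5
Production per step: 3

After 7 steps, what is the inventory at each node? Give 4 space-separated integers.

Step 1: demand=5,sold=3 ship[2->3]=4 ship[1->2]=5 ship[0->1]=3 prod=3 -> inv=[10 7 7 4]
Step 2: demand=5,sold=4 ship[2->3]=4 ship[1->2]=5 ship[0->1]=3 prod=3 -> inv=[10 5 8 4]
Step 3: demand=5,sold=4 ship[2->3]=4 ship[1->2]=5 ship[0->1]=3 prod=3 -> inv=[10 3 9 4]
Step 4: demand=5,sold=4 ship[2->3]=4 ship[1->2]=3 ship[0->1]=3 prod=3 -> inv=[10 3 8 4]
Step 5: demand=5,sold=4 ship[2->3]=4 ship[1->2]=3 ship[0->1]=3 prod=3 -> inv=[10 3 7 4]
Step 6: demand=5,sold=4 ship[2->3]=4 ship[1->2]=3 ship[0->1]=3 prod=3 -> inv=[10 3 6 4]
Step 7: demand=5,sold=4 ship[2->3]=4 ship[1->2]=3 ship[0->1]=3 prod=3 -> inv=[10 3 5 4]

10 3 5 4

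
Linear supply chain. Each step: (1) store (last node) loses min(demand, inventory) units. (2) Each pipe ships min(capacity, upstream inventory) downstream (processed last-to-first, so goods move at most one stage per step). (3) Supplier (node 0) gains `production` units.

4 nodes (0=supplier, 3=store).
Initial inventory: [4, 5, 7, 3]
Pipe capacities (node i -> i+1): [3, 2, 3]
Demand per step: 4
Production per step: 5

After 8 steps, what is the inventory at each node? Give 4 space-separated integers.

Step 1: demand=4,sold=3 ship[2->3]=3 ship[1->2]=2 ship[0->1]=3 prod=5 -> inv=[6 6 6 3]
Step 2: demand=4,sold=3 ship[2->3]=3 ship[1->2]=2 ship[0->1]=3 prod=5 -> inv=[8 7 5 3]
Step 3: demand=4,sold=3 ship[2->3]=3 ship[1->2]=2 ship[0->1]=3 prod=5 -> inv=[10 8 4 3]
Step 4: demand=4,sold=3 ship[2->3]=3 ship[1->2]=2 ship[0->1]=3 prod=5 -> inv=[12 9 3 3]
Step 5: demand=4,sold=3 ship[2->3]=3 ship[1->2]=2 ship[0->1]=3 prod=5 -> inv=[14 10 2 3]
Step 6: demand=4,sold=3 ship[2->3]=2 ship[1->2]=2 ship[0->1]=3 prod=5 -> inv=[16 11 2 2]
Step 7: demand=4,sold=2 ship[2->3]=2 ship[1->2]=2 ship[0->1]=3 prod=5 -> inv=[18 12 2 2]
Step 8: demand=4,sold=2 ship[2->3]=2 ship[1->2]=2 ship[0->1]=3 prod=5 -> inv=[20 13 2 2]

20 13 2 2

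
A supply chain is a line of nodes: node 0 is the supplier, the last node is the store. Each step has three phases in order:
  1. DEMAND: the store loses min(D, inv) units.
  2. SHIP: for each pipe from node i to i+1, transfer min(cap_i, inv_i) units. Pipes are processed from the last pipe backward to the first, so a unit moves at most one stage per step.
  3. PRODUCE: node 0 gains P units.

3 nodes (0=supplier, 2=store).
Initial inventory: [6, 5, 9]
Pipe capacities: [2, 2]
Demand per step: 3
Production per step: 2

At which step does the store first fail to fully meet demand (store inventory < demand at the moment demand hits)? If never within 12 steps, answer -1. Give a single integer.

Step 1: demand=3,sold=3 ship[1->2]=2 ship[0->1]=2 prod=2 -> [6 5 8]
Step 2: demand=3,sold=3 ship[1->2]=2 ship[0->1]=2 prod=2 -> [6 5 7]
Step 3: demand=3,sold=3 ship[1->2]=2 ship[0->1]=2 prod=2 -> [6 5 6]
Step 4: demand=3,sold=3 ship[1->2]=2 ship[0->1]=2 prod=2 -> [6 5 5]
Step 5: demand=3,sold=3 ship[1->2]=2 ship[0->1]=2 prod=2 -> [6 5 4]
Step 6: demand=3,sold=3 ship[1->2]=2 ship[0->1]=2 prod=2 -> [6 5 3]
Step 7: demand=3,sold=3 ship[1->2]=2 ship[0->1]=2 prod=2 -> [6 5 2]
Step 8: demand=3,sold=2 ship[1->2]=2 ship[0->1]=2 prod=2 -> [6 5 2]
Step 9: demand=3,sold=2 ship[1->2]=2 ship[0->1]=2 prod=2 -> [6 5 2]
Step 10: demand=3,sold=2 ship[1->2]=2 ship[0->1]=2 prod=2 -> [6 5 2]
Step 11: demand=3,sold=2 ship[1->2]=2 ship[0->1]=2 prod=2 -> [6 5 2]
Step 12: demand=3,sold=2 ship[1->2]=2 ship[0->1]=2 prod=2 -> [6 5 2]
First stockout at step 8

8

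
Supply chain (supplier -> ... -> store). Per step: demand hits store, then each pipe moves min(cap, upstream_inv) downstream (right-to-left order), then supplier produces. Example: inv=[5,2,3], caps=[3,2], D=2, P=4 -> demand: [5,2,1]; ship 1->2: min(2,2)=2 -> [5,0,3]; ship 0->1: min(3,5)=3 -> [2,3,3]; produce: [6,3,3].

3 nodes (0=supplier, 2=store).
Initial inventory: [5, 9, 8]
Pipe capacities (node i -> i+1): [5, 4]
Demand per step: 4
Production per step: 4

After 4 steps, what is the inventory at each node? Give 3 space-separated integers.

Step 1: demand=4,sold=4 ship[1->2]=4 ship[0->1]=5 prod=4 -> inv=[4 10 8]
Step 2: demand=4,sold=4 ship[1->2]=4 ship[0->1]=4 prod=4 -> inv=[4 10 8]
Step 3: demand=4,sold=4 ship[1->2]=4 ship[0->1]=4 prod=4 -> inv=[4 10 8]
Step 4: demand=4,sold=4 ship[1->2]=4 ship[0->1]=4 prod=4 -> inv=[4 10 8]

4 10 8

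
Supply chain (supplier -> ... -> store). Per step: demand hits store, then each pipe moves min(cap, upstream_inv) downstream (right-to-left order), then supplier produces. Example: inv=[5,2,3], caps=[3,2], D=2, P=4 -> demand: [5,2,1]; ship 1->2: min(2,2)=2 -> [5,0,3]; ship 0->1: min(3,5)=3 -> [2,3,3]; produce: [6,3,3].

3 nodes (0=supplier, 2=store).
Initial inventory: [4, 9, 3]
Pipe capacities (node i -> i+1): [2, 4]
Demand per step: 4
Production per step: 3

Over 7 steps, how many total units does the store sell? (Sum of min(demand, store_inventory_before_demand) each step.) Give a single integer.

Answer: 22

Derivation:
Step 1: sold=3 (running total=3) -> [5 7 4]
Step 2: sold=4 (running total=7) -> [6 5 4]
Step 3: sold=4 (running total=11) -> [7 3 4]
Step 4: sold=4 (running total=15) -> [8 2 3]
Step 5: sold=3 (running total=18) -> [9 2 2]
Step 6: sold=2 (running total=20) -> [10 2 2]
Step 7: sold=2 (running total=22) -> [11 2 2]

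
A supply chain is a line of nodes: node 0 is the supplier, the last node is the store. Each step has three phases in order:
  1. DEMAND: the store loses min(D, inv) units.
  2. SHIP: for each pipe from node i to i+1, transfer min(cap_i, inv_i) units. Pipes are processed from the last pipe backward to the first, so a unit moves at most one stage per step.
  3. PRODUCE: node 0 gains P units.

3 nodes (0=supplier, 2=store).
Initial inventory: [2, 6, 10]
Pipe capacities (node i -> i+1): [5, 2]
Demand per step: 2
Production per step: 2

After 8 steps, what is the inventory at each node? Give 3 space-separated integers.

Step 1: demand=2,sold=2 ship[1->2]=2 ship[0->1]=2 prod=2 -> inv=[2 6 10]
Step 2: demand=2,sold=2 ship[1->2]=2 ship[0->1]=2 prod=2 -> inv=[2 6 10]
Step 3: demand=2,sold=2 ship[1->2]=2 ship[0->1]=2 prod=2 -> inv=[2 6 10]
Step 4: demand=2,sold=2 ship[1->2]=2 ship[0->1]=2 prod=2 -> inv=[2 6 10]
Step 5: demand=2,sold=2 ship[1->2]=2 ship[0->1]=2 prod=2 -> inv=[2 6 10]
Step 6: demand=2,sold=2 ship[1->2]=2 ship[0->1]=2 prod=2 -> inv=[2 6 10]
Step 7: demand=2,sold=2 ship[1->2]=2 ship[0->1]=2 prod=2 -> inv=[2 6 10]
Step 8: demand=2,sold=2 ship[1->2]=2 ship[0->1]=2 prod=2 -> inv=[2 6 10]

2 6 10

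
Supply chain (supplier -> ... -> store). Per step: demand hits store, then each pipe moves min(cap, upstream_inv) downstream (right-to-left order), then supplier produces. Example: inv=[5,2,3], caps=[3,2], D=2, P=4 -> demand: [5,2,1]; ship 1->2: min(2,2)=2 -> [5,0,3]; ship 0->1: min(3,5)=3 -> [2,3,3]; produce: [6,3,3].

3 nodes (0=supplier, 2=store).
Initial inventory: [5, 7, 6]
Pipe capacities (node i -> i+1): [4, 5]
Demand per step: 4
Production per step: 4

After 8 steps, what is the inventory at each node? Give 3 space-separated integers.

Step 1: demand=4,sold=4 ship[1->2]=5 ship[0->1]=4 prod=4 -> inv=[5 6 7]
Step 2: demand=4,sold=4 ship[1->2]=5 ship[0->1]=4 prod=4 -> inv=[5 5 8]
Step 3: demand=4,sold=4 ship[1->2]=5 ship[0->1]=4 prod=4 -> inv=[5 4 9]
Step 4: demand=4,sold=4 ship[1->2]=4 ship[0->1]=4 prod=4 -> inv=[5 4 9]
Step 5: demand=4,sold=4 ship[1->2]=4 ship[0->1]=4 prod=4 -> inv=[5 4 9]
Step 6: demand=4,sold=4 ship[1->2]=4 ship[0->1]=4 prod=4 -> inv=[5 4 9]
Step 7: demand=4,sold=4 ship[1->2]=4 ship[0->1]=4 prod=4 -> inv=[5 4 9]
Step 8: demand=4,sold=4 ship[1->2]=4 ship[0->1]=4 prod=4 -> inv=[5 4 9]

5 4 9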